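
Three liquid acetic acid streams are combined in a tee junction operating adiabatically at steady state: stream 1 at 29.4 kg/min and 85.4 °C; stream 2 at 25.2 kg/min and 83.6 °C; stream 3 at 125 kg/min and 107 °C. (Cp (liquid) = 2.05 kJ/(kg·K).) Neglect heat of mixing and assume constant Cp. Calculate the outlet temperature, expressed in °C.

Energy balance with Q = 0: Σ ṁᵢCp,ᵢ(T_out − Tᵢ) = 0
T_out = Σ ṁᵢCp,ᵢTᵢ / Σ ṁᵢCp,ᵢ
      = 36885 / 368.18 = 100.18 °C

T_out = 100 °C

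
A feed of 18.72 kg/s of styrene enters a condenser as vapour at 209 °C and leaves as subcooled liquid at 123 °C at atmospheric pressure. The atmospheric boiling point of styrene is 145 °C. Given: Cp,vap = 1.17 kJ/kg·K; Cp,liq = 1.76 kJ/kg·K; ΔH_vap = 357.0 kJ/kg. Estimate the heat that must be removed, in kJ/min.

Q_c = 529000 kJ/min

vapour 209→145 °C: -74.88 kJ/kg
condensation at 145 °C: -357 kJ/kg
liquid 145→123 °C: -38.72 kJ/kg
Δh = -74.88 + -357 + -38.72 = -470.6 kJ/kg
Q = ṁ·Δh = 18.72 kg/s × -470.6 kJ/kg = -8809.6 kJ/s
|Q| = 8809.6 kW = 528580 kJ/min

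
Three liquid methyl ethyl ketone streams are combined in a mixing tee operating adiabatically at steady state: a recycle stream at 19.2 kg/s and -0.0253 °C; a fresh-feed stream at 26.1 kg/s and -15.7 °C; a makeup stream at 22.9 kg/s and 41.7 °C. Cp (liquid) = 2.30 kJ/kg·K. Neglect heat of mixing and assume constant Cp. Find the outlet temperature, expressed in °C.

Energy balance with Q = 0: Σ ṁᵢCp,ᵢ(T_out − Tᵢ) = 0
Σ ṁᵢCp,ᵢTᵢ = 19.2×2.30×-0.0253 + 26.1×2.30×-15.7 + 22.9×2.30×41.7 = 1252.8
Σ ṁᵢCp,ᵢ = 19.2×2.30 + 26.1×2.30 + 22.9×2.30 = 156.86
T_out = 1252.8 / 156.86 = 7.9864 °C

T_out = 7.99 °C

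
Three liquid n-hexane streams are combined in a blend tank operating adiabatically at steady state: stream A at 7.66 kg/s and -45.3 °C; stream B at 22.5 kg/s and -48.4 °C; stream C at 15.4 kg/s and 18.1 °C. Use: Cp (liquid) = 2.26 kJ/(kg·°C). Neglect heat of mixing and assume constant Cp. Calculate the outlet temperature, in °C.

T_out = -25.4 °C

Adiabatic, steady state ⇒ Σ ṁᵢCp,ᵢ(T_out − Tᵢ) = 0
Σ ṁᵢCp,ᵢTᵢ = 7.66×2.26×-45.3 + 22.5×2.26×-48.4 + 15.4×2.26×18.1 = -2615.4
Σ ṁᵢCp,ᵢ = 7.66×2.26 + 22.5×2.26 + 15.4×2.26 = 102.97
T_out = -2615.4 / 102.97 = -25.401 °C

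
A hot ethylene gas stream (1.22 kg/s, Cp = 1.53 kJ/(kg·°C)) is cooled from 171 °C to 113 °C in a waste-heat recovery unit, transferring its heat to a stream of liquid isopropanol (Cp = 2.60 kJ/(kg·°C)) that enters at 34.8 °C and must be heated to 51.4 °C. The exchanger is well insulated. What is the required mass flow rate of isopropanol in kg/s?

ṁ_c = 2.51 kg/s

Heat released by hot stream: Q = 1.22 × 1.53 × (171 − 113) = 108.26 kJ/s
Energy balance on cold side (adiabatic exchanger): Q = ṁ_c·Cp_c·(T_c,out − T_c,in)
ṁ_c = 108.26 / [2.60 × (51.4 − 34.8)] = 2.5084 kg/s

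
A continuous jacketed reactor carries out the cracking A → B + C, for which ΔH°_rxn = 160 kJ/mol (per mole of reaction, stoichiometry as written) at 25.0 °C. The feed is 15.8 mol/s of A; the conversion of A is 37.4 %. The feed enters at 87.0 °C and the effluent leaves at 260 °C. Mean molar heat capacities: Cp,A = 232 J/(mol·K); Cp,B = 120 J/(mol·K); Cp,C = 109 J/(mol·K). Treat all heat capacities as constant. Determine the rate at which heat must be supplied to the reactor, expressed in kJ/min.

Extent of reaction ξ = 0.374 × 15.8 = 5.9092 mol/s
Reaction term: ξ·ΔH°_rxn = 5.9092 × 160 = 945.47 kJ/s
Sensible, feed 87.0→25 °C: -227.27 kJ/s
Outlet flows (mol/s): A 9.8908, B 5.9092, C 5.9092
Sensible, products 25→260 °C: 857.25 kJ/s
Q = ΔH = 1575.5 kJ/s = 1575.5 kW
Heat supplied = 94527 kJ/min

Q_in = 94500 kJ/min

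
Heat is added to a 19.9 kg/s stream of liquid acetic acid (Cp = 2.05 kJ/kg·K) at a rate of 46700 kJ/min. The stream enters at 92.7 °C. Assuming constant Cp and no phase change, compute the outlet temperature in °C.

Q = 46700 kJ/min = 778.33 kJ/s
ΔT = Q/(ṁ·Cp) = 778.33/(19.9×2.05) = 19.079 K
T_out = 92.7 + 19.079 = 111.78 °C

T_out = 112 °C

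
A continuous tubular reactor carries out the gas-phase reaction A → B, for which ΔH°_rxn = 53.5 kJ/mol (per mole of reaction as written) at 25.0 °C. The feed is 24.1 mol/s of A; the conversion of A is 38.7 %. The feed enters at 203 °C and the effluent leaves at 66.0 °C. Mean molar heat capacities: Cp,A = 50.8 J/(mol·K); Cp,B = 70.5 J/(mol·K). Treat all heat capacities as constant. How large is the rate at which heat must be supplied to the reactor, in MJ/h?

Q_in = 1220 MJ/h

Extent of reaction ξ = 0.387 × 24.1 = 9.3267 mol/s
Reaction term: ξ·ΔH°_rxn = 9.3267 × 53.5 = 498.98 kJ/s
Sensible, feed 203→25 °C: -217.92 kJ/s
Outlet flows (mol/s): A 14.773, B 9.3267
Sensible, products 25→66.0 °C: 57.729 kJ/s
Q = ΔH = 338.79 kJ/s = 338.79 kW
Heat supplied = 1219.6 MJ/h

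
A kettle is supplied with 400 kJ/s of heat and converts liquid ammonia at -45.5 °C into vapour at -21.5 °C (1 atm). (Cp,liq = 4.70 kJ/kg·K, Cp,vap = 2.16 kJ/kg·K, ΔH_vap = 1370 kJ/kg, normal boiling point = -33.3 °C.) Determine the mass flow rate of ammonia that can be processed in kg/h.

ṁ = 991 kg/h

Δh = 4.70×(-33.3−-45.5) + 1370 + 2.16×(-21.5−-33.3) = 1452.8 kJ/kg
Q = 400 kJ/s = 400 kJ/s = 1.44e+06 kJ/h
ṁ = Q/Δh = 1.44e+06 / 1452.8 = 991.17 kg/h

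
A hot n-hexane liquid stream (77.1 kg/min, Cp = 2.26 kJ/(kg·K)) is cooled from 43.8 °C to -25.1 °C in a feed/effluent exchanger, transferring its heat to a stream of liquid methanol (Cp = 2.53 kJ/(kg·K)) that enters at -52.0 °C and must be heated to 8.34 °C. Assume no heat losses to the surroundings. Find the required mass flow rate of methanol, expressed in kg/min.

ṁ_c = 78.6 kg/min

Heat released by hot stream: Q = 77.1 × 2.26 × (43.8 − -25.1) = 12006 kJ/min
Energy balance on cold side (adiabatic exchanger): Q = ṁ_c·Cp_c·(T_c,out − T_c,in)
ṁ_c = 12006 / [2.53 × (8.34 − -52.0)] = 78.642 kg/min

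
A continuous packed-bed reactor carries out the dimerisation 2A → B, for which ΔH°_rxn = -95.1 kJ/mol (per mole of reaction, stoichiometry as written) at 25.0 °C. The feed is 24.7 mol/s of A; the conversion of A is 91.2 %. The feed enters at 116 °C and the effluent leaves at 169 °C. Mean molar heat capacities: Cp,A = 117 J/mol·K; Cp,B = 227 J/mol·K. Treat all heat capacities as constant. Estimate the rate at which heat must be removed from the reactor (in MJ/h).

Q_out = 3350 MJ/h

Extent of reaction ξ = 0.912 × 24.7 / 2 = 11.263 mol/s
Reaction term: ξ·ΔH°_rxn = 11.263 × -95.1 = -1071.1 kJ/s
Sensible, feed 116→25 °C: -262.98 kJ/s
Outlet flows (mol/s): A 2.1736, B 11.263
Sensible, products 25→169 °C: 404.79 kJ/s
Q = ΔH = -929.32 kJ/s = -929.32 kW
Heat removed = 3345.5 MJ/h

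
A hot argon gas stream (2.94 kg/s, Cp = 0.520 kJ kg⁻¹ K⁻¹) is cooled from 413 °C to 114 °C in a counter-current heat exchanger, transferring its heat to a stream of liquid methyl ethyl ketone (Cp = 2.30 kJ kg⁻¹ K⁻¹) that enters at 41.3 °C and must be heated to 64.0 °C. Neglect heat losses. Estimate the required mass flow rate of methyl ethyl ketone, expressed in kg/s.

Heat released by hot stream: Q = 2.94 × 0.520 × (413 − 114) = 457.11 kJ/s
Energy balance on cold side (adiabatic exchanger): Q = ṁ_c·Cp_c·(T_c,out − T_c,in)
ṁ_c = 457.11 / [2.30 × (64.0 − 41.3)] = 8.7552 kg/s

ṁ_c = 8.76 kg/s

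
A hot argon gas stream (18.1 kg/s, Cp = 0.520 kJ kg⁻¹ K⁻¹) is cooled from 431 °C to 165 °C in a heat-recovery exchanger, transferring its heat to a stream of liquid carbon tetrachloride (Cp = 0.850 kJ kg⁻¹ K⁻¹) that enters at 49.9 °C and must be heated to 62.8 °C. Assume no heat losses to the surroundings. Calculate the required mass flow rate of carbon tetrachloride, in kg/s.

Heat released by hot stream: Q = 18.1 × 0.520 × (431 − 165) = 2503.6 kJ/s
Energy balance on cold side (adiabatic exchanger): Q = ṁ_c·Cp_c·(T_c,out − T_c,in)
ṁ_c = 2503.6 / [0.850 × (62.8 − 49.9)] = 228.33 kg/s

ṁ_c = 228 kg/s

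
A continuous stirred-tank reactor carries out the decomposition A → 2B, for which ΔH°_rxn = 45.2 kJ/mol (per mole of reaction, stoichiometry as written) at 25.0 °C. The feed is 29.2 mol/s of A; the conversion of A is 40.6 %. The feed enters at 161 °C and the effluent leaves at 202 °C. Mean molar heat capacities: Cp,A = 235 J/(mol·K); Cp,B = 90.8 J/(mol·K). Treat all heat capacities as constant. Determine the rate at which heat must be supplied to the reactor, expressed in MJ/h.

Q_in = 2540 MJ/h

Extent of reaction ξ = 0.406 × 29.2 = 11.855 mol/s
Reaction term: ξ·ΔH°_rxn = 11.855 × 45.2 = 535.86 kJ/s
Sensible, feed 161→25 °C: -933.23 kJ/s
Outlet flows (mol/s): A 17.345, B 23.71
Sensible, products 25→202 °C: 1102.5 kJ/s
Q = ΔH = 705.14 kJ/s = 705.14 kW
Heat supplied = 2538.5 MJ/h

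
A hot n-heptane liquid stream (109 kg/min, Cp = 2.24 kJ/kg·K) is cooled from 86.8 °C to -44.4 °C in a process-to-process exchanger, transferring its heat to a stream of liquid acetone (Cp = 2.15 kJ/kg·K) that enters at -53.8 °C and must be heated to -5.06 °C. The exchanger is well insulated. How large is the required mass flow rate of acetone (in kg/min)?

ṁ_c = 306 kg/min

Heat released by hot stream: Q = 109 × 2.24 × (86.8 − -44.4) = 32034 kJ/min
Energy balance on cold side (adiabatic exchanger): Q = ṁ_c·Cp_c·(T_c,out − T_c,in)
ṁ_c = 32034 / [2.15 × (-5.06 − -53.8)] = 305.69 kg/min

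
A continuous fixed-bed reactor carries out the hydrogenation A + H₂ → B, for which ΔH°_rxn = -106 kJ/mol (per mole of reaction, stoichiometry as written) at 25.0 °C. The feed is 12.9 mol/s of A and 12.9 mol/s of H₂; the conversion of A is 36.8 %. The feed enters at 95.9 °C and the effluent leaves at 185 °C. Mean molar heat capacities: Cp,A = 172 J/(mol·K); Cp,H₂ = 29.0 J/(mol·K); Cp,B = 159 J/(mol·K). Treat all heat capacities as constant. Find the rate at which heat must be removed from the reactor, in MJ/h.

Q_out = 1090 MJ/h

Extent of reaction ξ = 0.368 × 12.9 = 4.7472 mol/s
Reaction term: ξ·ΔH°_rxn = 4.7472 × -106 = -503.2 kJ/s
Sensible, feed 95.9→25 °C: -183.84 kJ/s
Outlet flows (mol/s): A 8.1528, H₂ 8.1528, B 4.7472
Sensible, products 25→185 °C: 382.96 kJ/s
Q = ΔH = -304.08 kJ/s = -304.08 kW
Heat removed = 1094.7 MJ/h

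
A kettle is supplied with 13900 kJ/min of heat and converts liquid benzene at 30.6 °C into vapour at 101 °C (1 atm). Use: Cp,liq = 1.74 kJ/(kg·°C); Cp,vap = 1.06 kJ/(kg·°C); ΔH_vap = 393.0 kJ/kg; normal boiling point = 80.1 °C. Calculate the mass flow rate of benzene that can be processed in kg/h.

Δh = 1.74×(80.1−30.6) + 393.0 + 1.06×(101−80.1) = 501.28 kJ/kg
Q = 13900 kJ/min = 231.67 kJ/s = 834000 kJ/h
ṁ = Q/Δh = 834000 / 501.28 = 1663.7 kg/h

ṁ = 1660 kg/h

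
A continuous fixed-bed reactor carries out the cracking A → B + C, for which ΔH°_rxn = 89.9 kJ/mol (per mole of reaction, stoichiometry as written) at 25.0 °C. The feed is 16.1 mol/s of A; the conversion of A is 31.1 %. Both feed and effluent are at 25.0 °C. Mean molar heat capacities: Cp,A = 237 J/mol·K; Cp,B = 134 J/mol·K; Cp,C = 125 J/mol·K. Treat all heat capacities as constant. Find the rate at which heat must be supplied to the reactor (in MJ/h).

Q_in = 1620 MJ/h

Extent of reaction ξ = 0.311 × 16.1 = 5.0071 mol/s
Reaction term: ξ·ΔH°_rxn = 5.0071 × 89.9 = 450.14 kJ/s
Q = ΔH = 450.14 kJ/s = 450.14 kW
Heat supplied = 1620.5 MJ/h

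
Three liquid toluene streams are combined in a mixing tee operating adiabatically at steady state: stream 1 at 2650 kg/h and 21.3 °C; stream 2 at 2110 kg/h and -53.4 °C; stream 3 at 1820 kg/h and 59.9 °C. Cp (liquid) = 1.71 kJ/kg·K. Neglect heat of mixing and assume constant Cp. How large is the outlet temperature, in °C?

T_out = 8.02 °C

Adiabatic, steady state ⇒ Σ ṁᵢCp,ᵢ(T_out − Tᵢ) = 0
Σ ṁᵢCp,ᵢTᵢ = 2650×1.71×21.3 + 2110×1.71×-53.4 + 1820×1.71×59.9 = 90269
Σ ṁᵢCp,ᵢ = 2650×1.71 + 2110×1.71 + 1820×1.71 = 11252
T_out = 90269 / 11252 = 8.0226 °C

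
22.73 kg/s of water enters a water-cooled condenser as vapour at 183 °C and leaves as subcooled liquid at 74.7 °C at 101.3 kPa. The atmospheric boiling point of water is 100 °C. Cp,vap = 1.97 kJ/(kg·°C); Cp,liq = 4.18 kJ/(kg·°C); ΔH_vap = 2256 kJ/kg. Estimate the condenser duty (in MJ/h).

Q_c = 207000 MJ/h

vapour 183→100 °C: -163.51 kJ/kg
condensation at 100 °C: -2256 kJ/kg
liquid 100→74.7 °C: -105.75 kJ/kg
Δh = -163.51 + -2256 + -105.75 = -2525.3 kJ/kg
Q = ṁ·Δh = 22.73 kg/s × -2525.3 kJ/kg = -57399 kJ/s
|Q| = 57399 kW = 206640 MJ/h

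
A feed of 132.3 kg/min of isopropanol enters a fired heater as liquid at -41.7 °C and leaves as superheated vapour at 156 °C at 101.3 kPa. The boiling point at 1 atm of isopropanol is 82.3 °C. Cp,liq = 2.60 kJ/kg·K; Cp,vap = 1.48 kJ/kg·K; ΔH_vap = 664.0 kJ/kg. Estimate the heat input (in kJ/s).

Q = 2420 kJ/s

liquid -41.7→82.3 °C: 322.4 kJ/kg
vaporisation at 82.3 °C: 664 kJ/kg
vapour 82.3→156 °C: 109.08 kJ/kg
Δh = 322.4 + 664 + 109.08 = 1095.5 kJ/kg
Q = ṁ·Δh = 132.3 kg/min × 1095.5 kJ/kg = 144930 kJ/min
|Q| = 2415.5 kW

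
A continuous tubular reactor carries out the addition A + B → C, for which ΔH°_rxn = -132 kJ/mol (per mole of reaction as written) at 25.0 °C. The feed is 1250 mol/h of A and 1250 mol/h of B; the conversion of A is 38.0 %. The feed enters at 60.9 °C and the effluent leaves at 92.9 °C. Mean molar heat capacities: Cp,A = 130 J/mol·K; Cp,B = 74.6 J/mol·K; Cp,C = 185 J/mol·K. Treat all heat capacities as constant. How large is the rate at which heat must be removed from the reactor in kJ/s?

Q_out = 15.3 kJ/s

Extent of reaction ξ = 0.380 × 1250 = 475 mol/h
Reaction term: ξ·ΔH°_rxn = 475 × -132 = -62700 kJ/h
Sensible, feed 60.9→25 °C: -9181.4 kJ/h
Outlet flows (mol/h): A 775, B 775, C 475
Sensible, products 25→92.9 °C: 16733 kJ/h
Q = ΔH = -55148 kJ/h = -15.319 kW
Heat removed = 15.319 kJ/s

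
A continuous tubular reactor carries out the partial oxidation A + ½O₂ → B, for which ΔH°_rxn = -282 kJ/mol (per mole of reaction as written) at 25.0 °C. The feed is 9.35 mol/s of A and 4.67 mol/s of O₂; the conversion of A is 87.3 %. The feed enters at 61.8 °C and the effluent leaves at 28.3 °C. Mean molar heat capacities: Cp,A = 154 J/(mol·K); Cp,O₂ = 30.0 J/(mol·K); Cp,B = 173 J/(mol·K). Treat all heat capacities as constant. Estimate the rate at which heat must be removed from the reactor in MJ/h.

Q_out = 8480 MJ/h

Extent of reaction ξ = 0.873 × 9.35 = 8.1625 mol/s
Reaction term: ξ·ΔH°_rxn = 8.1625 × -282 = -2301.8 kJ/s
Sensible, feed 61.8→25 °C: -58.144 kJ/s
Outlet flows (mol/s): A 1.1875, O₂ 0.58873, B 8.1625
Sensible, products 25→28.3 °C: 5.3217 kJ/s
Q = ΔH = -2354.7 kJ/s = -2354.7 kW
Heat removed = 8476.8 MJ/h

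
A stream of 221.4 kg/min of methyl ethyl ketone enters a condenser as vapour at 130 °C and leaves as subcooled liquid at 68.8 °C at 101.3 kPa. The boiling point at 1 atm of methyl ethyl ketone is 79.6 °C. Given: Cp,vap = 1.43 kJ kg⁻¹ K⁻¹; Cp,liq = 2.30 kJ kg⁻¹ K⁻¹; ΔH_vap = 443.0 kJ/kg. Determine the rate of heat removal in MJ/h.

Q_c = 7170 MJ/h

vapour 130→79.6 °C: -72.072 kJ/kg
condensation at 79.6 °C: -443 kJ/kg
liquid 79.6→68.8 °C: -24.84 kJ/kg
Δh = -72.072 + -443 + -24.84 = -539.91 kJ/kg
Q = ṁ·Δh = 221.4 kg/min × -539.91 kJ/kg = -119540 kJ/min
|Q| = 1992.3 kW = 7172.2 MJ/h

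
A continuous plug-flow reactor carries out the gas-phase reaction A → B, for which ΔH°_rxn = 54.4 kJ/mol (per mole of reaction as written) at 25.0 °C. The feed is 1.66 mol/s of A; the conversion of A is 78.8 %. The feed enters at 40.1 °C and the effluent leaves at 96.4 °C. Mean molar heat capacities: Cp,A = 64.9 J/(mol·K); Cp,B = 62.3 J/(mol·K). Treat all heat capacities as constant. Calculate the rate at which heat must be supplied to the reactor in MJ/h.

Extent of reaction ξ = 0.788 × 1.66 = 1.3081 mol/s
Reaction term: ξ·ΔH°_rxn = 1.3081 × 54.4 = 71.16 kJ/s
Sensible, feed 40.1→25 °C: -1.6268 kJ/s
Outlet flows (mol/s): A 0.35192, B 1.3081
Sensible, products 25→96.4 °C: 7.4494 kJ/s
Q = ΔH = 76.982 kJ/s = 76.982 kW
Heat supplied = 277.14 MJ/h

Q_in = 277 MJ/h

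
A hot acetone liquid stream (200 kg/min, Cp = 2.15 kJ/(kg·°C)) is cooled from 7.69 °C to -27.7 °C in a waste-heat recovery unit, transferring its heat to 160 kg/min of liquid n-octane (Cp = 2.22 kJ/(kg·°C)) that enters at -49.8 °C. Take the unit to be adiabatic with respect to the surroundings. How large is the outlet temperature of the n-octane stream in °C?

Heat released by hot stream: Q = 200 × 2.15 × (7.69 − -27.7) = 15218 kJ/min
Energy balance on cold side (adiabatic exchanger): Q = ṁ_c·Cp_c·(T_c,out − T_c,in)
T_c,out = -49.8 + 15218/(160 × 2.22) = -6.9574 °C

T_c,out = -6.96 °C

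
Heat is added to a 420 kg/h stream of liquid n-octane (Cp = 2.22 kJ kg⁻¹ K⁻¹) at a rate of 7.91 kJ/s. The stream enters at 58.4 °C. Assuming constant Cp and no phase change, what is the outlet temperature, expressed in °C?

Q = 7.91 kJ/s = 28476 kJ/h
ΔT = Q/(ṁ·Cp) = 28476/(420×2.22) = 30.541 K
T_out = 58.4 + 30.541 = 88.941 °C

T_out = 88.9 °C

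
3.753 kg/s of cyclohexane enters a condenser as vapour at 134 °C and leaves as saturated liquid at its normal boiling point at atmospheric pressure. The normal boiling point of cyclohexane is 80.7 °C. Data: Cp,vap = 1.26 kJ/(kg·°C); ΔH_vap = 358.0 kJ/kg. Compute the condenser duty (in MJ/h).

vapour 134→80.7 °C: -67.158 kJ/kg
condensation at 80.7 °C: -358 kJ/kg
Δh = -67.158 + -358 = -425.16 kJ/kg
Q = ṁ·Δh = 3.753 kg/s × -425.16 kJ/kg = -1595.6 kJ/s
|Q| = 1595.6 kW = 5744.2 MJ/h

Q_c = 5740 MJ/h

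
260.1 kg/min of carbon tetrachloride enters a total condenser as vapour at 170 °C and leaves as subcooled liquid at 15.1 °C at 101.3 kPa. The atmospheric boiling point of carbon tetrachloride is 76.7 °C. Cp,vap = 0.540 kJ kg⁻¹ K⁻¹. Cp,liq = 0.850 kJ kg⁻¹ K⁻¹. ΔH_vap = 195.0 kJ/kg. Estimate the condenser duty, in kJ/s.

vapour 170→76.7 °C: -50.382 kJ/kg
condensation at 76.7 °C: -195 kJ/kg
liquid 76.7→15.1 °C: -52.36 kJ/kg
Δh = -50.382 + -195 + -52.36 = -297.74 kJ/kg
Q = ṁ·Δh = 260.1 kg/min × -297.74 kJ/kg = -77443 kJ/min
|Q| = 1290.7 kW

Q_c = 1290 kJ/s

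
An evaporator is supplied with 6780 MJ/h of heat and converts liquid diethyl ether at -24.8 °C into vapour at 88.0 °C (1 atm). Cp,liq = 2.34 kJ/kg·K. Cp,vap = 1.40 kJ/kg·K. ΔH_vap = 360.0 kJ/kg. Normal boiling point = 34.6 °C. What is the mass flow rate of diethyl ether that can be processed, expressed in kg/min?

Δh = 2.34×(34.6−-24.8) + 360.0 + 1.40×(88.0−34.6) = 573.76 kJ/kg
Q = 6780 MJ/h = 1883.3 kJ/s = 113000 kJ/min
ṁ = Q/Δh = 113000 / 573.76 = 196.95 kg/min

ṁ = 197 kg/min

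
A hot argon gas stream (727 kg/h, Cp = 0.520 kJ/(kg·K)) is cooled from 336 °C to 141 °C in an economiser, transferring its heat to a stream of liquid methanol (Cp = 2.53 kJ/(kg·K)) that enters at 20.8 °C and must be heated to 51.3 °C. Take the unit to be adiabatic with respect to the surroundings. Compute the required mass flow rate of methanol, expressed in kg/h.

ṁ_c = 955 kg/h

Heat released by hot stream: Q = 727 × 0.520 × (336 − 141) = 73718 kJ/h
Energy balance on cold side (adiabatic exchanger): Q = ṁ_c·Cp_c·(T_c,out − T_c,in)
ṁ_c = 73718 / [2.53 × (51.3 − 20.8)] = 955.33 kg/h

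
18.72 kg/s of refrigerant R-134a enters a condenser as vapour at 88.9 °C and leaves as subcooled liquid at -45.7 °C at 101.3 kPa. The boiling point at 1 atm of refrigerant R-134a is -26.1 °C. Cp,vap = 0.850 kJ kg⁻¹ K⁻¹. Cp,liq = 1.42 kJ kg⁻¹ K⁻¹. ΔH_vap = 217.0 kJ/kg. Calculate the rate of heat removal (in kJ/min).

vapour 88.9→-26.1 °C: -97.75 kJ/kg
condensation at -26.1 °C: -217 kJ/kg
liquid -26.1→-45.7 °C: -27.832 kJ/kg
Δh = -97.75 + -217 + -27.832 = -342.58 kJ/kg
Q = ṁ·Δh = 18.72 kg/s × -342.58 kJ/kg = -6413.1 kJ/s
|Q| = 6413.1 kW = 384790 kJ/min

Q_c = 385000 kJ/min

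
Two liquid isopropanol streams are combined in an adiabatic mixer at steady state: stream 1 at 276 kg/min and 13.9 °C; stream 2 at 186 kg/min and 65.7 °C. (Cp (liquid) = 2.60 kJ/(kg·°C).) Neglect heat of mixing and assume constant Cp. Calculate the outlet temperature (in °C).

Adiabatic, steady state ⇒ Σ ṁᵢCp,ᵢ(T_out − Tᵢ) = 0
Σ ṁᵢCp,ᵢTᵢ = 276×2.60×13.9 + 186×2.60×65.7 = 41747
Σ ṁᵢCp,ᵢ = 276×2.60 + 186×2.60 = 1201.2
T_out = 41747 / 1201.2 = 34.755 °C

T_out = 34.8 °C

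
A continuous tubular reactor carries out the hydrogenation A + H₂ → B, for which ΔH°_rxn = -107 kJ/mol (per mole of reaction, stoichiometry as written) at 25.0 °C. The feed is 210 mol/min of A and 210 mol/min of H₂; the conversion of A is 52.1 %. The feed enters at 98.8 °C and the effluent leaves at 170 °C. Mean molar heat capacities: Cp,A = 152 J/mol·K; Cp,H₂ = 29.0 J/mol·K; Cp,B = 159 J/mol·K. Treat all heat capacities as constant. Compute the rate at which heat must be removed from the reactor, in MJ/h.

Extent of reaction ξ = 0.521 × 210 = 109.41 mol/min
Reaction term: ξ·ΔH°_rxn = 109.41 × -107 = -11707 kJ/min
Sensible, feed 98.8→25 °C: -2805.1 kJ/min
Outlet flows (mol/min): A 100.59, H₂ 100.59, B 109.41
Sensible, products 25→170 °C: 5162.4 kJ/min
Q = ΔH = -9349.6 kJ/min = -155.83 kW
Heat removed = 560.97 MJ/h

Q_out = 561 MJ/h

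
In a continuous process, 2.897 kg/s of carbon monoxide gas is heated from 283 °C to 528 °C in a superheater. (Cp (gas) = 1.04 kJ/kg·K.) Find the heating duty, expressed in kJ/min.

Q = ṁ·Cp·ΔT = 2.897 × 1.04 × (528 − 283) = 738.16 kJ/s
Heating duty = 44289 kJ/min

Q = 44300 kJ/min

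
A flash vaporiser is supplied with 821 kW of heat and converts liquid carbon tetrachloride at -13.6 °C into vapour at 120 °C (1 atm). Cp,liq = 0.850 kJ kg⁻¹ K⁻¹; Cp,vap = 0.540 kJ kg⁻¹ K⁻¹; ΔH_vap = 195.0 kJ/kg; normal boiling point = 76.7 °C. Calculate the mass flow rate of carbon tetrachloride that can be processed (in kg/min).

Δh = 0.850×(76.7−-13.6) + 195.0 + 0.540×(120−76.7) = 295.14 kJ/kg
Q = 821 kW = 821 kJ/s = 49260 kJ/min
ṁ = Q/Δh = 49260 / 295.14 = 166.91 kg/min

ṁ = 167 kg/min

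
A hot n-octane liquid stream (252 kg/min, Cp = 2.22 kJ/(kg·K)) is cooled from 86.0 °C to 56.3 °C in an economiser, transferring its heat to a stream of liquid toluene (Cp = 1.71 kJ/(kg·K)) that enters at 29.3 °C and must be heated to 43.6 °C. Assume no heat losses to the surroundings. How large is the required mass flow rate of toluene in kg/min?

ṁ_c = 679 kg/min

Heat released by hot stream: Q = 252 × 2.22 × (86.0 − 56.3) = 16615 kJ/min
Energy balance on cold side (adiabatic exchanger): Q = ṁ_c·Cp_c·(T_c,out − T_c,in)
ṁ_c = 16615 / [1.71 × (43.6 − 29.3)] = 679.48 kg/min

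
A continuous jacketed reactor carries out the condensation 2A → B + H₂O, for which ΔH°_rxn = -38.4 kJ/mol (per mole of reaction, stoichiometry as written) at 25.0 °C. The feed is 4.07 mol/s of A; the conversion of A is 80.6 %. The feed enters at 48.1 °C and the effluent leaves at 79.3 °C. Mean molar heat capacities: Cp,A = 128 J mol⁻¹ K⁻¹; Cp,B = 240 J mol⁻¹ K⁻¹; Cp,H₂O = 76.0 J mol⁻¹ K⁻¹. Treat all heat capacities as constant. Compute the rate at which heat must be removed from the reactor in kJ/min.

Extent of reaction ξ = 0.806 × 4.07 / 2 = 1.6402 mol/s
Reaction term: ξ·ΔH°_rxn = 1.6402 × -38.4 = -62.984 kJ/s
Sensible, feed 48.1→25 °C: -12.034 kJ/s
Outlet flows (mol/s): A 0.78958, B 1.6402, H₂O 1.6402
Sensible, products 25→79.3 °C: 33.632 kJ/s
Q = ΔH = -41.386 kJ/s = -41.386 kW
Heat removed = 2483.2 kJ/min

Q_out = 2480 kJ/min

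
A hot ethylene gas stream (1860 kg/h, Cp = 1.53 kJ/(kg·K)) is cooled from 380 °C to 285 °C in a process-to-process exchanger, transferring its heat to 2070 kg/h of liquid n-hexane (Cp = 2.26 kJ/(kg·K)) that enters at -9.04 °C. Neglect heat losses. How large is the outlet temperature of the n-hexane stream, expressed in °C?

Heat released by hot stream: Q = 1860 × 1.53 × (380 − 285) = 270350 kJ/h
Energy balance on cold side (adiabatic exchanger): Q = ṁ_c·Cp_c·(T_c,out − T_c,in)
T_c,out = -9.04 + 270350/(2070 × 2.26) = 48.75 °C

T_c,out = 48.7 °C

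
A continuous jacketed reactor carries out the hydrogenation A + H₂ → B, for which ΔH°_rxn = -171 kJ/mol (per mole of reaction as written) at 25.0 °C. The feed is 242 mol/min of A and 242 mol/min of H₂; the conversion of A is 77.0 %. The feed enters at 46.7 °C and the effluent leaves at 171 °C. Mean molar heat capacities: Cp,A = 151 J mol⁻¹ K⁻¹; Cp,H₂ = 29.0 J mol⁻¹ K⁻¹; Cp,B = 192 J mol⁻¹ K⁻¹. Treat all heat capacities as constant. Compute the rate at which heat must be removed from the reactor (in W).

Extent of reaction ξ = 0.770 × 242 = 186.34 mol/min
Reaction term: ξ·ΔH°_rxn = 186.34 × -171 = -31864 kJ/min
Sensible, feed 46.7→25 °C: -945.25 kJ/min
Outlet flows (mol/min): A 55.66, H₂ 55.66, B 186.34
Sensible, products 25→171 °C: 6686.2 kJ/min
Q = ΔH = -26123 kJ/min = -435.39 kW
Heat removed = 435390 W

Q_out = 435000 W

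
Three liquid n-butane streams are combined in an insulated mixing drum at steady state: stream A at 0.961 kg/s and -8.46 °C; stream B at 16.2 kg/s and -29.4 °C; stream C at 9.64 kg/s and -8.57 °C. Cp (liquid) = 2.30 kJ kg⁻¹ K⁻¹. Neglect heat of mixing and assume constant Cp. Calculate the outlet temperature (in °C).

No heat crosses the boundary, so H_out = H_in.
Σ ṁᵢCp,ᵢTᵢ = 0.961×2.30×-8.46 + 16.2×2.30×-29.4 + 9.64×2.30×-8.57 = -1304.2
Σ ṁᵢCp,ᵢ = 0.961×2.30 + 16.2×2.30 + 9.64×2.30 = 61.642
T_out = -1304.2 / 61.642 = -21.157 °C

T_out = -21.2 °C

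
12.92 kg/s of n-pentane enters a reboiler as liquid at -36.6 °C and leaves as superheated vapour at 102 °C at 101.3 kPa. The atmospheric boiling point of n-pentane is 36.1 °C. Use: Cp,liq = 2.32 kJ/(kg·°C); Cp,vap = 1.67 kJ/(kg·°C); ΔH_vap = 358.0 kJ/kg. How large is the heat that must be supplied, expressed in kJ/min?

Q = 494000 kJ/min

liquid -36.6→36.1 °C: 168.66 kJ/kg
vaporisation at 36.1 °C: 358 kJ/kg
vapour 36.1→102 °C: 110.05 kJ/kg
Δh = 168.66 + 358 + 110.05 = 636.72 kJ/kg
Q = ṁ·Δh = 12.92 kg/s × 636.72 kJ/kg = 8226.4 kJ/s
|Q| = 8226.4 kW = 493580 kJ/min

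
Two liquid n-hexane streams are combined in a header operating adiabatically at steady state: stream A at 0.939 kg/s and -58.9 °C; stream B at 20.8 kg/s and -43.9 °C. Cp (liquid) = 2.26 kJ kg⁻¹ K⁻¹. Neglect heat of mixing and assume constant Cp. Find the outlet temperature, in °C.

T_out = -44.5 °C

Energy balance with Q = 0: Σ ṁᵢCp,ᵢ(T_out − Tᵢ) = 0
T_out = Σ ṁᵢCp,ᵢTᵢ / Σ ṁᵢCp,ᵢ
      = -2188.6 / 49.13 = -44.548 °C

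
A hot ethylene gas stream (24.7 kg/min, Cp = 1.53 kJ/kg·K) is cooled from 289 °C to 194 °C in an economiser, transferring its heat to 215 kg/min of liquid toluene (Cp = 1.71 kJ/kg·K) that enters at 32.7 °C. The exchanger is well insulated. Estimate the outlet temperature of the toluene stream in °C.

Heat released by hot stream: Q = 24.7 × 1.53 × (289 − 194) = 3590.1 kJ/min
Energy balance on cold side (adiabatic exchanger): Q = ṁ_c·Cp_c·(T_c,out − T_c,in)
T_c,out = 32.7 + 3590.1/(215 × 1.71) = 42.465 °C

T_c,out = 42.5 °C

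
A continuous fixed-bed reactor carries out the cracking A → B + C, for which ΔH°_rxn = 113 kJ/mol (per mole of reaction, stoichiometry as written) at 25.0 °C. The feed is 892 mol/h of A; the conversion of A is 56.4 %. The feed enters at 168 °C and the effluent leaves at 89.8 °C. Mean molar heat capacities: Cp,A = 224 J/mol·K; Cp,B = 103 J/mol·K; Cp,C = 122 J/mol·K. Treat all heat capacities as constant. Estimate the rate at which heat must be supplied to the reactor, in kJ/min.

Q_in = 688 kJ/min

Extent of reaction ξ = 0.564 × 892 = 503.09 mol/h
Reaction term: ξ·ΔH°_rxn = 503.09 × 113 = 56849 kJ/h
Sensible, feed 168→25 °C: -28573 kJ/h
Outlet flows (mol/h): A 388.91, B 503.09, C 503.09
Sensible, products 25→89.8 °C: 12980 kJ/h
Q = ΔH = 41257 kJ/h = 11.46 kW
Heat supplied = 687.61 kJ/min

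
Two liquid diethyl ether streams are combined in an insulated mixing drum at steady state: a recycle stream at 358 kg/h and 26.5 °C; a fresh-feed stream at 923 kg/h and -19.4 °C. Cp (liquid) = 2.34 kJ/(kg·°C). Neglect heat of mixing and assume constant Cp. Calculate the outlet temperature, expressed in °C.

No heat crosses the boundary, so H_out = H_in.
T_out = Σ ṁᵢCp,ᵢTᵢ / Σ ṁᵢCp,ᵢ
      = -19701 / 2997.5 = -6.5724 °C

T_out = -6.57 °C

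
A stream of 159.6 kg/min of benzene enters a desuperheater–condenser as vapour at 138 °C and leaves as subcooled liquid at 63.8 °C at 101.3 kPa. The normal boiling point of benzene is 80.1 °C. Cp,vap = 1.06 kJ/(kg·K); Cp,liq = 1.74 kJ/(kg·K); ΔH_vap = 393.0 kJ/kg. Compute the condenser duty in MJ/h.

Q_c = 4620 MJ/h

vapour 138→80.1 °C: -61.374 kJ/kg
condensation at 80.1 °C: -393 kJ/kg
liquid 80.1→63.8 °C: -28.362 kJ/kg
Δh = -61.374 + -393 + -28.362 = -482.74 kJ/kg
Q = ṁ·Δh = 159.6 kg/min × -482.74 kJ/kg = -77045 kJ/min
|Q| = 1284.1 kW = 4622.7 MJ/h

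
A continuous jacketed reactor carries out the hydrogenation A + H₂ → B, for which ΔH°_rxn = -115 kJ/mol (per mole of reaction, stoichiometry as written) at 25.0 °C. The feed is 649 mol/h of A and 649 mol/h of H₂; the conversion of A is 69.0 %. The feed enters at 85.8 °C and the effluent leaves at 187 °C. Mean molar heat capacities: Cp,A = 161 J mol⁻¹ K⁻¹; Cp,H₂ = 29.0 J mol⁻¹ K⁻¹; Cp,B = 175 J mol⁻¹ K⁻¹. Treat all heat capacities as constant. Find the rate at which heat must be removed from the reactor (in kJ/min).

Q_out = 668 kJ/min

Extent of reaction ξ = 0.690 × 649 = 447.81 mol/h
Reaction term: ξ·ΔH°_rxn = 447.81 × -115 = -51498 kJ/h
Sensible, feed 85.8→25 °C: -7497.2 kJ/h
Outlet flows (mol/h): A 201.19, H₂ 201.19, B 447.81
Sensible, products 25→187 °C: 18888 kJ/h
Q = ΔH = -40107 kJ/h = -11.141 kW
Heat removed = 668.46 kJ/min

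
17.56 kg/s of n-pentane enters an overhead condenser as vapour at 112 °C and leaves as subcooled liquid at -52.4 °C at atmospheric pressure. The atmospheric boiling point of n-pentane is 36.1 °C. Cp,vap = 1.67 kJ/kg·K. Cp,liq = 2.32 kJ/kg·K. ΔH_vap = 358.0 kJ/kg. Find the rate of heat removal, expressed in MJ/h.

vapour 112→36.1 °C: -126.75 kJ/kg
condensation at 36.1 °C: -358 kJ/kg
liquid 36.1→-52.4 °C: -205.32 kJ/kg
Δh = -126.75 + -358 + -205.32 = -690.07 kJ/kg
Q = ṁ·Δh = 17.56 kg/s × -690.07 kJ/kg = -12118 kJ/s
|Q| = 12118 kW = 43624 MJ/h

Q_c = 43600 MJ/h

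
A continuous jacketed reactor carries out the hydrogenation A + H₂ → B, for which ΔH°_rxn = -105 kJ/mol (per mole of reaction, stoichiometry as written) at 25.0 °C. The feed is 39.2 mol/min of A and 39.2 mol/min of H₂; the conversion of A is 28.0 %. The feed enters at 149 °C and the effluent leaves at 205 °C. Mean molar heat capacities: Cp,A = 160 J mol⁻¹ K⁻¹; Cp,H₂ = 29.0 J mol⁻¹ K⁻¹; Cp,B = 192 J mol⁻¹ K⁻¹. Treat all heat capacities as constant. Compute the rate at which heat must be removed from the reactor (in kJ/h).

Q_out = 43900 kJ/h

Extent of reaction ξ = 0.280 × 39.2 = 10.976 mol/min
Reaction term: ξ·ΔH°_rxn = 10.976 × -105 = -1152.5 kJ/min
Sensible, feed 149→25 °C: -918.69 kJ/min
Outlet flows (mol/min): A 28.224, H₂ 28.224, B 10.976
Sensible, products 25→205 °C: 1339.5 kJ/min
Q = ΔH = -731.66 kJ/min = -12.194 kW
Heat removed = 43900 kJ/h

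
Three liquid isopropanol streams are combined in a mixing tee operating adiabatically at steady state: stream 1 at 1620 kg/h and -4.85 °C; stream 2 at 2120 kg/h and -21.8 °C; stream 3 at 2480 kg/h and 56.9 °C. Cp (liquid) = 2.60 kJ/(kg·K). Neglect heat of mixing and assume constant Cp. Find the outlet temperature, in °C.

Energy balance with Q = 0: Σ ṁᵢCp,ᵢ(T_out − Tᵢ) = 0
Σ ṁᵢCp,ᵢTᵢ = 1620×2.60×-4.85 + 2120×2.60×-21.8 + 2480×2.60×56.9 = 226300
Σ ṁᵢCp,ᵢ = 1620×2.60 + 2120×2.60 + 2480×2.60 = 16172
T_out = 226300 / 16172 = 13.993 °C

T_out = 14.0 °C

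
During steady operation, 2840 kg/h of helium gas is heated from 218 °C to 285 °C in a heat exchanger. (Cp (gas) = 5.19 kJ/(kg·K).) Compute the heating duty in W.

Q = ṁ·Cp·ΔT = 2840 × 5.19 × (285 − 218) = 987550 kJ/h
Converting: 987550 / 3600 s = 274.32 kW
Heating duty = 274320 W

Q = 274000 W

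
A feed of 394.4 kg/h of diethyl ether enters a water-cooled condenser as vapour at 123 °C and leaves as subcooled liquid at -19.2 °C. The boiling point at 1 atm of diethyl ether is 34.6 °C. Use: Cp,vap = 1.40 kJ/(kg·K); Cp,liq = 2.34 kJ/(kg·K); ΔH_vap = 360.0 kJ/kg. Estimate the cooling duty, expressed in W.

Q_c = 66800 W

vapour 123→34.6 °C: -123.76 kJ/kg
condensation at 34.6 °C: -360 kJ/kg
liquid 34.6→-19.2 °C: -125.89 kJ/kg
Δh = -123.76 + -360 + -125.89 = -609.65 kJ/kg
Q = ṁ·Δh = 394.4 kg/h × -609.65 kJ/kg = -240450 kJ/h
|Q| = 66.791 kW = 66791 W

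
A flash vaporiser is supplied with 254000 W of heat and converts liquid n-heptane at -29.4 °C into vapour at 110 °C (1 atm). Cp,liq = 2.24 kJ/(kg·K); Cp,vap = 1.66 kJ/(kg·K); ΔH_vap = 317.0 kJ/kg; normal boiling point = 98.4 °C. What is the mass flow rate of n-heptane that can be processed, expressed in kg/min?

ṁ = 24.5 kg/min

Δh = 2.24×(98.4−-29.4) + 317.0 + 1.66×(110−98.4) = 622.53 kJ/kg
Q = 254000 W = 254 kJ/s = 15240 kJ/min
ṁ = Q/Δh = 15240 / 622.53 = 24.481 kg/min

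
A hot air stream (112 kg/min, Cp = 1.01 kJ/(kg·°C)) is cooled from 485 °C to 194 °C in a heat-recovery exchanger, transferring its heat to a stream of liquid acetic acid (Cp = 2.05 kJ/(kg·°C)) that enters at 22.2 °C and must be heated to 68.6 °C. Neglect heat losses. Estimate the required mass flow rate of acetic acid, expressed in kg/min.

Heat released by hot stream: Q = 112 × 1.01 × (485 − 194) = 32918 kJ/min
Energy balance on cold side (adiabatic exchanger): Q = ṁ_c·Cp_c·(T_c,out − T_c,in)
ṁ_c = 32918 / [2.05 × (68.6 − 22.2)] = 346.07 kg/min

ṁ_c = 346 kg/min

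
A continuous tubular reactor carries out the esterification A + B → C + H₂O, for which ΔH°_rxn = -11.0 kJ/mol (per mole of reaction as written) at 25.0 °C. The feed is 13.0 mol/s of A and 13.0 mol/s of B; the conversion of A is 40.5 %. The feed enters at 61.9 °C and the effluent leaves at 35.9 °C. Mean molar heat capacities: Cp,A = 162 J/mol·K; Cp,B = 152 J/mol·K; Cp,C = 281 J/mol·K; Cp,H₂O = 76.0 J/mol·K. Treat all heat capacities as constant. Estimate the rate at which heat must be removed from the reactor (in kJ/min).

Q_out = 9690 kJ/min

Extent of reaction ξ = 0.405 × 13.0 = 5.265 mol/s
Reaction term: ξ·ΔH°_rxn = 5.265 × -11.0 = -57.915 kJ/s
Sensible, feed 61.9→25 °C: -150.63 kJ/s
Outlet flows (mol/s): A 7.735, B 7.735, C 5.265, H₂O 5.265
Sensible, products 25→35.9 °C: 46.962 kJ/s
Q = ΔH = -161.58 kJ/s = -161.58 kW
Heat removed = 9694.8 kJ/min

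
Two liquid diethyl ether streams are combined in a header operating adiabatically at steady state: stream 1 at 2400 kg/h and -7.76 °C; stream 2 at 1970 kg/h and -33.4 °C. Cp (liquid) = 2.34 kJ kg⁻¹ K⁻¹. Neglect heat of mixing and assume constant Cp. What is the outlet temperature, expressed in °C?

T_out = -19.3 °C

No heat crosses the boundary, so H_out = H_in.
T_out = Σ ṁᵢCp,ᵢTᵢ / Σ ṁᵢCp,ᵢ
      = -197550 / 10226 = -19.319 °C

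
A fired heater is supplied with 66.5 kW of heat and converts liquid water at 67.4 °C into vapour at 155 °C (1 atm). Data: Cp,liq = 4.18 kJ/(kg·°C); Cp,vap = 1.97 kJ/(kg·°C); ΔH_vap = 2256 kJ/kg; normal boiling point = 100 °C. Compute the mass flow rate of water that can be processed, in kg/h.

Δh = 4.18×(100−67.4) + 2256 + 1.97×(155−100) = 2500.6 kJ/kg
Q = 66.5 kW = 66.5 kJ/s = 239400 kJ/h
ṁ = Q/Δh = 239400 / 2500.6 = 95.736 kg/h

ṁ = 95.7 kg/h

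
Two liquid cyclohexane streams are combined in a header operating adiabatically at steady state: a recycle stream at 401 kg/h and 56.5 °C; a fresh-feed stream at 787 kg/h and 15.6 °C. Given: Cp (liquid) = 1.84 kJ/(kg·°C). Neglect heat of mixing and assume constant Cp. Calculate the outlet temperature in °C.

Energy balance with Q = 0: Σ ṁᵢCp,ᵢ(T_out − Tᵢ) = 0
Σ ṁᵢCp,ᵢTᵢ = 401×1.84×56.5 + 787×1.84×15.6 = 64278
Σ ṁᵢCp,ᵢ = 401×1.84 + 787×1.84 = 2185.9
T_out = 64278 / 2185.9 = 29.405 °C

T_out = 29.4 °C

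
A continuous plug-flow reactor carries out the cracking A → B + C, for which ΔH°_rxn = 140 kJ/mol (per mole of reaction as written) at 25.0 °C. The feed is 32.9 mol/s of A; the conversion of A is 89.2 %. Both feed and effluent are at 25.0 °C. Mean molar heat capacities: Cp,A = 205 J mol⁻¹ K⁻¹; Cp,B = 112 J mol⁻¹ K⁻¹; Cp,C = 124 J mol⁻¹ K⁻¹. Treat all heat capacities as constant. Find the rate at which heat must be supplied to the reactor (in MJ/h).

Q_in = 14800 MJ/h

Extent of reaction ξ = 0.892 × 32.9 = 29.347 mol/s
Reaction term: ξ·ΔH°_rxn = 29.347 × 140 = 4108.6 kJ/s
Q = ΔH = 4108.6 kJ/s = 4108.6 kW
Heat supplied = 14791 MJ/h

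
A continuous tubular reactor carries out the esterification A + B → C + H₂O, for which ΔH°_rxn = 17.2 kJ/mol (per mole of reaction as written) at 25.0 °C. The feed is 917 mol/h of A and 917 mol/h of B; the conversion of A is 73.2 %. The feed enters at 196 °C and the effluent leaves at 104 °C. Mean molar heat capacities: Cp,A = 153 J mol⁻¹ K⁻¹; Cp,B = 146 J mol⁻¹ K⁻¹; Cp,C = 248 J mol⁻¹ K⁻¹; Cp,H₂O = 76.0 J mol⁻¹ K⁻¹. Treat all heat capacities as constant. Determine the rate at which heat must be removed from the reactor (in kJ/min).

Extent of reaction ξ = 0.732 × 917 = 671.24 mol/h
Reaction term: ξ·ΔH°_rxn = 671.24 × 17.2 = 11545 kJ/h
Sensible, feed 196→25 °C: -46885 kJ/h
Outlet flows (mol/h): A 245.76, B 245.76, C 671.24, H₂O 671.24
Sensible, products 25→104 °C: 22986 kJ/h
Q = ΔH = -12354 kJ/h = -3.4316 kW
Heat removed = 205.9 kJ/min

Q_out = 206 kJ/min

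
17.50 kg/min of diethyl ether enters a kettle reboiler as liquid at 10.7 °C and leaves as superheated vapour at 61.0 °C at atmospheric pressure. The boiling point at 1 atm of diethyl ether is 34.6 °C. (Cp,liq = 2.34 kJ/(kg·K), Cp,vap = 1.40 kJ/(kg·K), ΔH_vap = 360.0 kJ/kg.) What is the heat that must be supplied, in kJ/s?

Q = 132 kJ/s

liquid 10.7→34.6 °C: 55.926 kJ/kg
vaporisation at 34.6 °C: 360 kJ/kg
vapour 34.6→61.0 °C: 36.96 kJ/kg
Δh = 55.926 + 360 + 36.96 = 452.89 kJ/kg
Q = ṁ·Δh = 17.50 kg/min × 452.89 kJ/kg = 7925.5 kJ/min
|Q| = 132.09 kW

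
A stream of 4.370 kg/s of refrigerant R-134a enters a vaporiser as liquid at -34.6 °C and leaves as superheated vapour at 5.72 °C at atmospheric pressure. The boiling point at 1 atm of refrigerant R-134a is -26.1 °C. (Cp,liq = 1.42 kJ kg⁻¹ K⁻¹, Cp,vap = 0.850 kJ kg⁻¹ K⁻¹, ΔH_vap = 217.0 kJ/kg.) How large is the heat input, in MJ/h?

Q = 4030 MJ/h

liquid -34.6→-26.1 °C: 12.07 kJ/kg
vaporisation at -26.1 °C: 217 kJ/kg
vapour -26.1→5.72 °C: 27.047 kJ/kg
Δh = 12.07 + 217 + 27.047 = 256.12 kJ/kg
Q = ṁ·Δh = 4.370 kg/s × 256.12 kJ/kg = 1119.2 kJ/s
|Q| = 1119.2 kW = 4029.2 MJ/h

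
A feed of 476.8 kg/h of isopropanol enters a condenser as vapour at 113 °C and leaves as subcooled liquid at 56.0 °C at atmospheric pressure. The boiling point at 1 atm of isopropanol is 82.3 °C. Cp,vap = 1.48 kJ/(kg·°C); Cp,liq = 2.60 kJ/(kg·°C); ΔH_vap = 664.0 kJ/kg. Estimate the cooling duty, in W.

Q_c = 103000 W

vapour 113→82.3 °C: -45.436 kJ/kg
condensation at 82.3 °C: -664 kJ/kg
liquid 82.3→56.0 °C: -68.38 kJ/kg
Δh = -45.436 + -664 + -68.38 = -777.82 kJ/kg
Q = ṁ·Δh = 476.8 kg/h × -777.82 kJ/kg = -370860 kJ/h
|Q| = 103.02 kW = 103020 W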